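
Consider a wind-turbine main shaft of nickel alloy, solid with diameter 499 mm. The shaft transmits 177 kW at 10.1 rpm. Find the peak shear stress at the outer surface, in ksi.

ω = 2π·10.1/60 = 1.058 rad/s, so T = P/ω = 177×10³ / 1.058 = 167300 N·m.
J = πd⁴/32 = π(0.499)⁴/32 = 6.087×10^-3 m⁴.
τ_max = T·r/J = 167300 × 0.249 / 6.087×10^-3 = 6.859×10^6 Pa.

0.995 ksi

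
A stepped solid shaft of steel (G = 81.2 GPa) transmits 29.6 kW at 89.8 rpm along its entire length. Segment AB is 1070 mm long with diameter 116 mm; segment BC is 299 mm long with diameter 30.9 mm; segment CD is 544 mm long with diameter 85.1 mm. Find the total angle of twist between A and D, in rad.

0.136 rad

ω = 2π·89.8/60 = 9.404 rad/s, so T = P/ω = 29.6×10³ / 9.404 = 3148 N·m.
J_AB = π(0.116)⁴/32 = 1.78×10^-5 m⁴; J_BC = π(0.0309)⁴/32 = 8.95×10^-8 m⁴; J_CD = π(0.0851)⁴/32 = 5.15×10^-6 m⁴.
θ = (T/G)·Σ L_i/J_i = (3148/81.2×10⁹)·(1.07/1.78×10^-5 + 0.299/8.95×10^-8 + 0.544/5.15×10^-6) = 0.1359 rad.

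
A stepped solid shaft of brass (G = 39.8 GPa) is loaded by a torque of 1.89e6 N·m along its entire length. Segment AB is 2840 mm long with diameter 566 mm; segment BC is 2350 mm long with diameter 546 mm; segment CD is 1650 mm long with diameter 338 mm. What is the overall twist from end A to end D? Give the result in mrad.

87.3 mrad

J_AB = π(0.566)⁴/32 = 0.0101 m⁴; J_BC = π(0.546)⁴/32 = 8.73×10^-3 m⁴; J_CD = π(0.338)⁴/32 = 1.28×10^-3 m⁴.
θ = (T/G)·Σ L_i/J_i = (1.890e6/39.8×10⁹)·(2.84/0.0101 + 2.35/8.73×10^-3 + 1.65/1.28×10^-3) = 0.08733 rad.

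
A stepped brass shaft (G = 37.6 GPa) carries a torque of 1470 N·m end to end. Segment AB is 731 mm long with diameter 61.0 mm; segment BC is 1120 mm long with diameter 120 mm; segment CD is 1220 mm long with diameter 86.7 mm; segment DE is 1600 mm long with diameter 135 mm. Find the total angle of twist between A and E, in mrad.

J_AB = π(0.0610)⁴/32 = 1.36×10^-6 m⁴; J_BC = π(0.120)⁴/32 = 2.04×10^-5 m⁴; J_CD = π(0.0867)⁴/32 = 5.55×10^-6 m⁴; J_DE = π(0.135)⁴/32 = 3.26×10^-5 m⁴.
θ = (T/G)·Σ L_i/J_i = (1470/37.6×10⁹)·(0.731/1.36×10^-6 + 1.12/2.04×10^-5 + 1.22/5.55×10^-6 + 1.60/3.26×10^-5) = 0.03369 rad.

33.7 mrad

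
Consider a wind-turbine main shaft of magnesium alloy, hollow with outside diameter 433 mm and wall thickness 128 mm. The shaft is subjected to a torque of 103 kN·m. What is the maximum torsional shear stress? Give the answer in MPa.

6.65 MPa

J = π(d_o⁴ − d_i⁴)/32 = π(0.433⁴ − 0.177⁴)/32 = 3.355×10^-3 m⁴.
τ_max = T·r/J = 103000 × 0.216 / 3.355×10^-3 = 6.647×10^6 Pa.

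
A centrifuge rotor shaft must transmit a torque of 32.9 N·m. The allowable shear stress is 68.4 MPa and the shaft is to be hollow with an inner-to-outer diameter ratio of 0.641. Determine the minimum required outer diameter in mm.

14.3 mm

For a hollow shaft with d_i/d_o = 0.641: τ_max = 16T/(π d_o³ (1−k⁴)), so d_o = [16T/(π τ_allow (1−k⁴))]^(1/3) = [16·32.90/(π·6.84×10^7·0.8312)]^(1/3) = 0.01434 m.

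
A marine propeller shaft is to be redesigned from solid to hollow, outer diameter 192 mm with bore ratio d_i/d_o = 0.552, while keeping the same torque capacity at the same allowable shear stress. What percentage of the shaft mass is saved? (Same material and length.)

25.8 %

Equal τ_max and T ⇒ the solid shaft needs d_s³ = d_o³(1−k⁴), so d_s = 192·(1−0.552⁴)^(1/3) = 185.9 mm.
Area ratio A_h/A_s = d_o²(1−k²)/d_s² = (1−k²)/(1−k⁴)^(2/3) = 0.7420.
Mass saving = 1 − 0.7420 = 25.8 %.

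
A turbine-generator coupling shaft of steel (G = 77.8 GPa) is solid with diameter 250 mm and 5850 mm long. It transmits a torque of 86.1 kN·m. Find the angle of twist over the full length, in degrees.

J = πd⁴/32 = π(0.250)⁴/32 = 3.835×10^-4 m⁴.
θ = T·L/(G·J) = 86100 × 5.85 / (77.8×10⁹ × 3.835×10^-4) = 0.01688 rad.

0.967°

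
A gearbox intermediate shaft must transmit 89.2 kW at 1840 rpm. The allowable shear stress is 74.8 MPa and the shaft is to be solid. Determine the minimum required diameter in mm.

31.6 mm

ω = 2π·1840/60 = 192.7 rad/s, so T = P/ω = 89.2×10³ / 192.7 = 462.9 N·m.
For a solid shaft τ_max = 16T/(πd³), so d = (16T/(π τ_allow))^(1/3) = (16·462.9/(π·7.48×10^7))^(1/3) = 0.03159 m.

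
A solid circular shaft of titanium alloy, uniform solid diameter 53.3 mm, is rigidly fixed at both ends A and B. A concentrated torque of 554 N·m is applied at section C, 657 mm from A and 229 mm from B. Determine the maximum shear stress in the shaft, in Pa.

1.38e7 Pa

With uniform GJ and both ends fixed, compatibility θ_AC = θ_CB gives T_A·a = T_B·b, together with T_A + T_B = T₀.
T_A = T₀·b/(a+b) = 554.0·229/886.0 = 143.2 N·m; T_B = 410.8 N·m.
τ in each portion: τ_AC = 4.82×10^6 Pa, τ_CB = 1.38×10^7 Pa; maximum is in CB.
τ_max = T_CB·r/J = 410.8·0.0267/7.92×10^-7 = 1.382×10^7 Pa.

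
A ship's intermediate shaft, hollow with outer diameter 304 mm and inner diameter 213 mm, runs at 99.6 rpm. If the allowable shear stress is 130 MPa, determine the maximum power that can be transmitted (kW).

5680 kW

J = π(d_o⁴ − d_i⁴)/32 = π(0.304⁴ − 0.213⁴)/32 = 6.364×10^-4 m⁴.
T_max = τ_allow·J/r = 1.30×10^8 × 6.364×10^-4 / 0.152 = 544300 N·m.
ω = 2π·99.6/60 = 10.43 rad/s, so P_max = T_max·ω = 5.677×10^6 W.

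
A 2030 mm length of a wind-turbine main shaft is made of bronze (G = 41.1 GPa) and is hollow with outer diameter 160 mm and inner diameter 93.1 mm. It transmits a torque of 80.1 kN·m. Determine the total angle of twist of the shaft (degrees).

J = π(d_o⁴ − d_i⁴)/32 = π(0.160⁴ − 0.0931⁴)/32 = 5.696×10^-5 m⁴.
θ = T·L/(G·J) = 80100 × 2.03 / (41.1×10⁹ × 5.696×10^-5) = 0.06945 rad.

3.98°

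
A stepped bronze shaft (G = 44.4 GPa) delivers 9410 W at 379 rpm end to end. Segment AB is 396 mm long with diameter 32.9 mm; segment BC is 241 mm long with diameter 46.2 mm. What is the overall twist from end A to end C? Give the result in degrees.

1.22°

ω = 2π·379/60 = 39.69 rad/s, so T = P/ω = 9410 / 39.69 = 237.1 N·m.
J_AB = π(0.0329)⁴/32 = 1.15×10^-7 m⁴; J_BC = π(0.0462)⁴/32 = 4.47×10^-7 m⁴.
θ = (T/G)·Σ L_i/J_i = (237.1/44.4×10⁹)·(0.396/1.15×10^-7 + 0.241/4.47×10^-7) = 0.02126 rad.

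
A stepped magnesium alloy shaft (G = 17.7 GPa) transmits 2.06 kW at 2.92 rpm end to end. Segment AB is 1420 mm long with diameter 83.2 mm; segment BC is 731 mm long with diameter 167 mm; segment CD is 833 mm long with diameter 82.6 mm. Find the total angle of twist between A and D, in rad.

ω = 2π·2.92/60 = 0.3058 rad/s, so T = P/ω = 2.06×10³ / 0.3058 = 6737 N·m.
J_AB = π(0.0832)⁴/32 = 4.70×10^-6 m⁴; J_BC = π(0.167)⁴/32 = 7.64×10^-5 m⁴; J_CD = π(0.0826)⁴/32 = 4.57×10^-6 m⁴.
θ = (T/G)·Σ L_i/J_i = (6737/17.7×10⁹)·(1.42/4.70×10^-6 + 0.731/7.64×10^-5 + 0.833/4.57×10^-6) = 0.1879 rad.

0.188 rad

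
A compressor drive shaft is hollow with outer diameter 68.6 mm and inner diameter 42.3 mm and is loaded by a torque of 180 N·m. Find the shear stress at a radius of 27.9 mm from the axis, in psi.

J = π(d_o⁴ − d_i⁴)/32 = π(0.0686⁴ − 0.0423⁴)/32 = 1.860×10^-6 m⁴.
Shear stress varies linearly with radius: τ = T·r/J = 180.0 × 0.0279 / 1.860×10^-6 = 2.700×10^6 Pa.

392 psi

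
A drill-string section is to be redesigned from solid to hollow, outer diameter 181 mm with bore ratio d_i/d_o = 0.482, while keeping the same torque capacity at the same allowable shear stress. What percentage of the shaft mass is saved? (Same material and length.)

Equal τ_max and T ⇒ the solid shaft needs d_s³ = d_o³(1−k⁴), so d_s = 181·(1−0.482⁴)^(1/3) = 177.7 mm.
Area ratio A_h/A_s = d_o²(1−k²)/d_s² = (1−k²)/(1−k⁴)^(2/3) = 0.7966.
Mass saving = 1 − 0.7966 = 20.3 %.

20.3 %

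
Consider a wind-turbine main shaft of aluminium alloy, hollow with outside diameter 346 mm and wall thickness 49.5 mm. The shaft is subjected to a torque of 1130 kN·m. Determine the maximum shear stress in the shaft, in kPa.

188000 kPa

J = π(d_o⁴ − d_i⁴)/32 = π(0.346⁴ − 0.247⁴)/32 = 1.042×10^-3 m⁴.
τ_max = T·r/J = 1.130e6 × 0.173 / 1.042×10^-3 = 1.877×10^8 Pa.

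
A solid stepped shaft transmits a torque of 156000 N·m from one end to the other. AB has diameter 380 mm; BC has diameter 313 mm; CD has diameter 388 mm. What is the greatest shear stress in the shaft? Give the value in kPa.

Under the same torque, τ_max = 16T/(πd³) is largest where d is smallest — segment BC (d = 313 mm).
τ_max = 16·156000/(π·(0.313)³) = 2.591×10^7 Pa.

25900 kPa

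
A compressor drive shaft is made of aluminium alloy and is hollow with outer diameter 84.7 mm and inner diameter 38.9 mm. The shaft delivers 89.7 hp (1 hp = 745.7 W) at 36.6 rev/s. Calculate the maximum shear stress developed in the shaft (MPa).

2.55 MPa

ω = 2π·36.6 = 230.0 rad/s, so T = P/ω = 89.7×745.7 / 230.0 = 290.9 N·m.
J = π(d_o⁴ − d_i⁴)/32 = π(0.0847⁴ − 0.0389⁴)/32 = 4.828×10^-6 m⁴.
τ_max = T·r/J = 290.9 × 0.0423 / 4.828×10^-6 = 2.551×10^6 Pa.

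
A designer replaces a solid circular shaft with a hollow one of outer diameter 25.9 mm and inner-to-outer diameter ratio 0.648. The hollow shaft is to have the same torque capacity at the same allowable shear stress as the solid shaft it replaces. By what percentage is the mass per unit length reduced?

34.0 %

Equal τ_max and T ⇒ the solid shaft needs d_s³ = d_o³(1−k⁴), so d_s = 25.9·(1−0.648⁴)^(1/3) = 24.28 mm.
Area ratio A_h/A_s = d_o²(1−k²)/d_s² = (1−k²)/(1−k⁴)^(2/3) = 0.6602.
Mass saving = 1 − 0.6602 = 34.0 %.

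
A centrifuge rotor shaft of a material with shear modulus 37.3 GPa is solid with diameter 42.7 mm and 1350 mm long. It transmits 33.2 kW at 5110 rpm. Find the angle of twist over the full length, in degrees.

0.394°

ω = 2π·5110/60 = 535.1 rad/s, so T = P/ω = 33.2×10³ / 535.1 = 62.04 N·m.
J = πd⁴/32 = π(0.0427)⁴/32 = 3.264×10^-7 m⁴.
θ = T·L/(G·J) = 62.04 × 1.35 / (37.3×10⁹ × 3.264×10^-7) = 6.880×10^-3 rad.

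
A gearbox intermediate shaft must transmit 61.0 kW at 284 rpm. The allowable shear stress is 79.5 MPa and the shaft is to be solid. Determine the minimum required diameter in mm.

50.8 mm

ω = 2π·284/60 = 29.74 rad/s, so T = P/ω = 61.0×10³ / 29.74 = 2051 N·m.
For a solid shaft τ_max = 16T/(πd³), so d = (16T/(π τ_allow))^(1/3) = (16·2051/(π·7.95×10^7))^(1/3) = 0.05084 m.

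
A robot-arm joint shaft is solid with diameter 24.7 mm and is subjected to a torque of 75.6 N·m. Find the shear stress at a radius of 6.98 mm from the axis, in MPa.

14.4 MPa

J = πd⁴/32 = π(0.0247)⁴/32 = 3.654×10^-8 m⁴.
Shear stress varies linearly with radius: τ = T·r/J = 75.60 × 0.00698 / 3.654×10^-8 = 1.444×10^7 Pa.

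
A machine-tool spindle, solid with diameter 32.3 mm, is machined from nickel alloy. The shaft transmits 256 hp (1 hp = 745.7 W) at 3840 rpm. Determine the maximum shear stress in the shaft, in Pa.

7.17e7 Pa

ω = 2π·3840/60 = 402.1 rad/s, so T = P/ω = 256×745.7 / 402.1 = 474.7 N·m.
J = πd⁴/32 = π(0.0323)⁴/32 = 1.069×10^-7 m⁴.
τ_max = T·r/J = 474.7 × 0.0161 / 1.069×10^-7 = 7.175×10^7 Pa.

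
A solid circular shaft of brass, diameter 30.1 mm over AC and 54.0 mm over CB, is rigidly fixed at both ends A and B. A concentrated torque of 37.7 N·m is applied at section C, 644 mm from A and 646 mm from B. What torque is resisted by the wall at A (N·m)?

Compatibility: T_A·a/J_AC = T_B·b/J_CB with T_A + T_B = T₀.
J_AC = 8.06×10^-8 m⁴, J_CB = 8.35×10^-7 m⁴, so T_A = T₀·(J_AC/a)/((J_AC/a)+(J_CB/b)) = 3.328 N·m, T_B = 34.37 N·m.

3.33 N·m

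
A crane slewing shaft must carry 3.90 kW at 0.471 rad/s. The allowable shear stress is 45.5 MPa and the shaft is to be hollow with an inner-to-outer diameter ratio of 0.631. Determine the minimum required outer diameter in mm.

103 mm

ω = 0.471 rad/s, so T = P/ω = 3.90×10³ / 0.4710 = 8280 N·m.
For a hollow shaft with d_i/d_o = 0.631: τ_max = 16T/(π d_o³ (1−k⁴)), so d_o = [16T/(π τ_allow (1−k⁴))]^(1/3) = [16·8280/(π·4.55×10^7·0.8415)]^(1/3) = 0.1033 m.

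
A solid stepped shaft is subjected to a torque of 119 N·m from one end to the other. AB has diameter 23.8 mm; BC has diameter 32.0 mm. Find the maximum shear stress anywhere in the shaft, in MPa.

45.0 MPa

Under the same torque, τ_max = 16T/(πd³) is largest where d is smallest — segment AB (d = 23.8 mm).
τ_max = 16·119.0/(π·(0.0238)³) = 4.496×10^7 Pa.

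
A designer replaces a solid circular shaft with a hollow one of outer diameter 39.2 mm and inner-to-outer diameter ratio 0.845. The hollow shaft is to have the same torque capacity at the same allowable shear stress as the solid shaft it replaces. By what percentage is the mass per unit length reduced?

Equal τ_max and T ⇒ the solid shaft needs d_s³ = d_o³(1−k⁴), so d_s = 39.2·(1−0.845⁴)^(1/3) = 30.91 mm.
Area ratio A_h/A_s = d_o²(1−k²)/d_s² = (1−k²)/(1−k⁴)^(2/3) = 0.4600.
Mass saving = 1 − 0.4600 = 54.0 %.

54.0 %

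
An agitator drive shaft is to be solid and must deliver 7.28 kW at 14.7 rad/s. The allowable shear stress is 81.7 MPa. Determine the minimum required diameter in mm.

ω = 14.7 rad/s, so T = P/ω = 7.28×10³ / 14.70 = 495.2 N·m.
For a solid shaft τ_max = 16T/(πd³), so d = (16T/(π τ_allow))^(1/3) = (16·495.2/(π·8.17×10^7))^(1/3) = 0.03137 m.

31.4 mm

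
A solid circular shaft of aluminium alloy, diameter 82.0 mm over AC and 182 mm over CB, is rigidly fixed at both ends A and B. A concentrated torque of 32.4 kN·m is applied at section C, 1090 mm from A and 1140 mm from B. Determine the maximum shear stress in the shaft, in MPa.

26.2 MPa

Compatibility: T_A·a/J_AC = T_B·b/J_CB with T_A + T_B = T₀.
J_AC = 4.44×10^-6 m⁴, J_CB = 1.08×10^-4 m⁴, so T_A = T₀·(J_AC/a)/((J_AC/a)+(J_CB/b)) = 1339 N·m, T_B = 31060 N·m.
τ in each portion: τ_AC = 1.24×10^7 Pa, τ_CB = 2.62×10^7 Pa; maximum is in CB.
τ_max = T_CB·r/J = 31060·0.0910/1.08×10^-4 = 2.624×10^7 Pa.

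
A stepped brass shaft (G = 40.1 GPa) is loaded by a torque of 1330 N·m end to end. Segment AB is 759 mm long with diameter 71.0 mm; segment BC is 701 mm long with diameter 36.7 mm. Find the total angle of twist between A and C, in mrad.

141 mrad

J_AB = π(0.0710)⁴/32 = 2.49×10^-6 m⁴; J_BC = π(0.0367)⁴/32 = 1.78×10^-7 m⁴.
θ = (T/G)·Σ L_i/J_i = (1330/40.1×10⁹)·(0.759/2.49×10^-6 + 0.701/1.78×10^-7) = 0.1406 rad.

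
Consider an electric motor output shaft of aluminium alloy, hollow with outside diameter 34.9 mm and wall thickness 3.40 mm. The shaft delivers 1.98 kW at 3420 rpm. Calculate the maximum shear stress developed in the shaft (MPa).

1.14 MPa

ω = 2π·3420/60 = 358.1 rad/s, so T = P/ω = 1.98×10³ / 358.1 = 5.529 N·m.
J = π(d_o⁴ − d_i⁴)/32 = π(0.0349⁴ − 0.0281⁴)/32 = 8.444×10^-8 m⁴.
τ_max = T·r/J = 5.529 × 0.0175 / 8.444×10^-8 = 1.143×10^6 Pa.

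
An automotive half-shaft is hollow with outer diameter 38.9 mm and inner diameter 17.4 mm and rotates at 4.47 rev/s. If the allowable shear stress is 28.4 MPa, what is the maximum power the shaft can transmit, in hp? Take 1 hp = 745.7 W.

11.9 hp

J = π(d_o⁴ − d_i⁴)/32 = π(0.0389⁴ − 0.0174⁴)/32 = 2.158×10^-7 m⁴.
T_max = τ_allow·J/r = 2.84×10^7 × 2.158×10^-7 / 0.0194 = 315.1 N·m.
ω = 2π·4.47 = 28.09 rad/s, so P_max = T_max·ω = 8850 W.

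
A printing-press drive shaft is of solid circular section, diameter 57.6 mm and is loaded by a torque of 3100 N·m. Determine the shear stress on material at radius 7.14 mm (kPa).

20500 kPa

J = πd⁴/32 = π(0.0576)⁴/32 = 1.081×10^-6 m⁴.
Shear stress varies linearly with radius: τ = T·r/J = 3100 × 0.00714 / 1.081×10^-6 = 2.048×10^7 Pa.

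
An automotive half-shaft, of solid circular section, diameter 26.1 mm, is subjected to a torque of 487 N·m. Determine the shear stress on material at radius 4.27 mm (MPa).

J = πd⁴/32 = π(0.0261)⁴/32 = 4.556×10^-8 m⁴.
Shear stress varies linearly with radius: τ = T·r/J = 487.0 × 0.00427 / 4.556×10^-8 = 4.565×10^7 Pa.

45.6 MPa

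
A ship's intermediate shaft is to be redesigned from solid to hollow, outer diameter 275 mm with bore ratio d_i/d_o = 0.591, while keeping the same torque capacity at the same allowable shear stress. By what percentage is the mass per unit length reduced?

29.0 %

Equal τ_max and T ⇒ the solid shaft needs d_s³ = d_o³(1−k⁴), so d_s = 275·(1−0.591⁴)^(1/3) = 263.3 mm.
Area ratio A_h/A_s = d_o²(1−k²)/d_s² = (1−k²)/(1−k⁴)^(2/3) = 0.7097.
Mass saving = 1 − 0.7097 = 29.0 %.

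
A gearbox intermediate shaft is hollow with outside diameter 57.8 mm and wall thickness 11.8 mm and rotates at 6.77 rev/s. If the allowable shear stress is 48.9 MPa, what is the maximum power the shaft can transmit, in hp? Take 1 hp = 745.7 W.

92.8 hp

J = π(d_o⁴ − d_i⁴)/32 = π(0.0578⁴ − 0.0342⁴)/32 = 9.614×10^-7 m⁴.
T_max = τ_allow·J/r = 4.89×10^7 × 9.614×10^-7 / 0.0289 = 1627 N·m.
ω = 2π·6.77 = 42.54 rad/s, so P_max = T_max·ω = 6.920×10^4 W.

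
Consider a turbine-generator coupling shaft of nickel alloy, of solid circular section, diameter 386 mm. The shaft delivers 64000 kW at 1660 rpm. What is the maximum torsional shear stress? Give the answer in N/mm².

ω = 2π·1660/60 = 173.8 rad/s, so T = P/ω = 64000×10³ / 173.8 = 368200 N·m.
J = πd⁴/32 = π(0.386)⁴/32 = 2.179×10^-3 m⁴.
τ_max = T·r/J = 368200 × 0.193 / 2.179×10^-3 = 3.260×10^7 Pa.

32.6 N/mm²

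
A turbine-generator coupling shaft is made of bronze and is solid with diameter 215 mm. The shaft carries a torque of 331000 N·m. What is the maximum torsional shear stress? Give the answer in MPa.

J = πd⁴/32 = π(0.215)⁴/32 = 2.098×10^-4 m⁴.
τ_max = T·r/J = 331000 × 0.107 / 2.098×10^-4 = 1.696×10^8 Pa.

170 MPa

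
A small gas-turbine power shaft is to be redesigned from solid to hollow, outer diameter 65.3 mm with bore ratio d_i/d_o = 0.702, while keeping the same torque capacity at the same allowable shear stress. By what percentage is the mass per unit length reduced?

Equal τ_max and T ⇒ the solid shaft needs d_s³ = d_o³(1−k⁴), so d_s = 65.3·(1−0.702⁴)^(1/3) = 59.52 mm.
Area ratio A_h/A_s = d_o²(1−k²)/d_s² = (1−k²)/(1−k⁴)^(2/3) = 0.6106.
Mass saving = 1 − 0.6106 = 38.9 %.

38.9 %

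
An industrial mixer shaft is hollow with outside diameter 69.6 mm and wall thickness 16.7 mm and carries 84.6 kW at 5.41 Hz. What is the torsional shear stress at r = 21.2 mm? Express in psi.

3580 psi

ω = 2π·5.41 = 33.99 rad/s, so T = P/ω = 84.6×10³ / 33.99 = 2489 N·m.
J = π(d_o⁴ − d_i⁴)/32 = π(0.0696⁴ − 0.0362⁴)/32 = 2.135×10^-6 m⁴.
Shear stress varies linearly with radius: τ = T·r/J = 2489 × 0.0212 / 2.135×10^-6 = 2.471×10^7 Pa.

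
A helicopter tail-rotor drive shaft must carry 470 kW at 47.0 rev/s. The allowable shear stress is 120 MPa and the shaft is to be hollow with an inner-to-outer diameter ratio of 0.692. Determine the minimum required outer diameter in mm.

44.4 mm

ω = 2π·47.0 = 295.3 rad/s, so T = P/ω = 470×10³ / 295.3 = 1592 N·m.
For a hollow shaft with d_i/d_o = 0.692: τ_max = 16T/(π d_o³ (1−k⁴)), so d_o = [16T/(π τ_allow (1−k⁴))]^(1/3) = [16·1592/(π·1.20×10^8·0.7707)]^(1/3) = 0.04442 m.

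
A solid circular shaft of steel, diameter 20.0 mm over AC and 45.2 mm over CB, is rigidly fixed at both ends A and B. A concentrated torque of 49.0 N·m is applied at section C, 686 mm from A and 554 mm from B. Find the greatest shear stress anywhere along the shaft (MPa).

2.62 MPa

Compatibility: T_A·a/J_AC = T_B·b/J_CB with T_A + T_B = T₀.
J_AC = 1.57×10^-8 m⁴, J_CB = 4.10×10^-7 m⁴, so T_A = T₀·(J_AC/a)/((J_AC/a)+(J_CB/b)) = 1.471 N·m, T_B = 47.53 N·m.
τ in each portion: τ_AC = 9.37×10^5 Pa, τ_CB = 2.62×10^6 Pa; maximum is in CB.
τ_max = T_CB·r/J = 47.53·0.0226/4.10×10^-7 = 2.621×10^6 Pa.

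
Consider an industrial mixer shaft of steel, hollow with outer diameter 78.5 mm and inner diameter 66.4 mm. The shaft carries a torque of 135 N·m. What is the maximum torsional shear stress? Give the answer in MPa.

J = π(d_o⁴ − d_i⁴)/32 = π(0.0785⁴ − 0.0664⁴)/32 = 1.820×10^-6 m⁴.
τ_max = T·r/J = 135.0 × 0.0393 / 1.820×10^-6 = 2.912×10^6 Pa.

2.91 MPa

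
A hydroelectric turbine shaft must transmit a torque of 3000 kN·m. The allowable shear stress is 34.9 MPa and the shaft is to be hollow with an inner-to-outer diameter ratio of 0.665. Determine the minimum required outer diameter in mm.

816 mm

For a hollow shaft with d_i/d_o = 0.665: τ_max = 16T/(π d_o³ (1−k⁴)), so d_o = [16T/(π τ_allow (1−k⁴))]^(1/3) = [16·3.000e6/(π·3.49×10^7·0.8044)]^(1/3) = 0.8164 m.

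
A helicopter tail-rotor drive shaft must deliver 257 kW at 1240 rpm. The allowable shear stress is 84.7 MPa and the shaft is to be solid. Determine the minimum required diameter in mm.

49.2 mm

ω = 2π·1240/60 = 129.9 rad/s, so T = P/ω = 257×10³ / 129.9 = 1979 N·m.
For a solid shaft τ_max = 16T/(πd³), so d = (16T/(π τ_allow))^(1/3) = (16·1979/(π·8.47×10^7))^(1/3) = 0.04919 m.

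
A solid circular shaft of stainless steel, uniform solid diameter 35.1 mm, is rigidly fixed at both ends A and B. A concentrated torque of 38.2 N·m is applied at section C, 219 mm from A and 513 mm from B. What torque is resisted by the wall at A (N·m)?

With uniform GJ and both ends fixed, compatibility θ_AC = θ_CB gives T_A·a = T_B·b, together with T_A + T_B = T₀.
T_A = T₀·b/(a+b) = 38.20·513/732.0 = 26.77 N·m; T_B = 11.43 N·m.

26.8 N·m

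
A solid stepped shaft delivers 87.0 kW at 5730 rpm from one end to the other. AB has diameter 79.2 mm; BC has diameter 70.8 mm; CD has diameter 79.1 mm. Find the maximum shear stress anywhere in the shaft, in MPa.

2.08 MPa

ω = 2π·5730/60 = 600.0 rad/s, so T = P/ω = 87.0×10³ / 600.0 = 145.0 N·m.
Under the same torque, τ_max = 16T/(πd³) is largest where d is smallest — segment BC (d = 70.8 mm).
τ_max = 16·145.0/(π·(0.0708)³) = 2.081×10^6 Pa.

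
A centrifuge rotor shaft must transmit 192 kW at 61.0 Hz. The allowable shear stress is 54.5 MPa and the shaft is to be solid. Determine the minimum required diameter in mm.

ω = 2π·61.0 = 383.3 rad/s, so T = P/ω = 192×10³ / 383.3 = 500.9 N·m.
For a solid shaft τ_max = 16T/(πd³), so d = (16T/(π τ_allow))^(1/3) = (16·500.9/(π·5.45×10^7))^(1/3) = 0.03604 m.

36.0 mm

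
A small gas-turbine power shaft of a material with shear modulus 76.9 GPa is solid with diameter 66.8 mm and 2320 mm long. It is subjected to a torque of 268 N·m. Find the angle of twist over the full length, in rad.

J = πd⁴/32 = π(0.0668)⁴/32 = 1.955×10^-6 m⁴.
θ = T·L/(G·J) = 268.0 × 2.32 / (76.9×10⁹ × 1.955×10^-6) = 4.136×10^-3 rad.

0.00414 rad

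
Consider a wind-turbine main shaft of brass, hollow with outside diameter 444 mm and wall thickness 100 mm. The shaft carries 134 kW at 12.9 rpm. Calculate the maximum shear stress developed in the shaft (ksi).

ω = 2π·12.9/60 = 1.351 rad/s, so T = P/ω = 134×10³ / 1.351 = 99190 N·m.
J = π(d_o⁴ − d_i⁴)/32 = π(0.444⁴ − 0.244⁴)/32 = 3.467×10^-3 m⁴.
τ_max = T·r/J = 99190 × 0.222 / 3.467×10^-3 = 6.351×10^6 Pa.

0.921 ksi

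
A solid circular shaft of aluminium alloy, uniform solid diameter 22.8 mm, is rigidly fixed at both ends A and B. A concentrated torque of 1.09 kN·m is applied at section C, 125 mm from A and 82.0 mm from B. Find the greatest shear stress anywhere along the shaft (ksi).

With uniform GJ and both ends fixed, compatibility θ_AC = θ_CB gives T_A·a = T_B·b, together with T_A + T_B = T₀.
T_A = T₀·b/(a+b) = 1090·82.0/207.0 = 431.8 N·m; T_B = 658.2 N·m.
τ in each portion: τ_AC = 1.86×10^8 Pa, τ_CB = 2.83×10^8 Pa; maximum is in CB.
τ_max = T_CB·r/J = 658.2·0.0114/2.65×10^-8 = 2.828×10^8 Pa.

41.0 ksi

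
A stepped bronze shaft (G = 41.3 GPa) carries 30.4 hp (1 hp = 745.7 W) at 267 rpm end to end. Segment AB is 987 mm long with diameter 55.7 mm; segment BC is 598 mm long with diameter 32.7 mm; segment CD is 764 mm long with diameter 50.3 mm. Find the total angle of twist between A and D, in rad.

ω = 2π·267/60 = 27.96 rad/s, so T = P/ω = 30.4×745.7 / 27.96 = 810.8 N·m.
J_AB = π(0.0557)⁴/32 = 9.45×10^-7 m⁴; J_BC = π(0.0327)⁴/32 = 1.12×10^-7 m⁴; J_CD = π(0.0503)⁴/32 = 6.28×10^-7 m⁴.
θ = (T/G)·Σ L_i/J_i = (810.8/41.3×10⁹)·(0.987/9.45×10^-7 + 0.598/1.12×10^-7 + 0.764/6.28×10^-7) = 0.1490 rad.

0.149 rad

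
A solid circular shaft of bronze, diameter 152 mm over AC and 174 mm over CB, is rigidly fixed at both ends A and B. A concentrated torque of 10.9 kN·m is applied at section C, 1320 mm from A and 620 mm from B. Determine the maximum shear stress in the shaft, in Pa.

8.27e6 Pa

Compatibility: T_A·a/J_AC = T_B·b/J_CB with T_A + T_B = T₀.
J_AC = 5.24×10^-5 m⁴, J_CB = 9.00×10^-5 m⁴, so T_A = T₀·(J_AC/a)/((J_AC/a)+(J_CB/b)) = 2341 N·m, T_B = 8559 N·m.
τ in each portion: τ_AC = 3.40×10^6 Pa, τ_CB = 8.27×10^6 Pa; maximum is in CB.
τ_max = T_CB·r/J = 8559·0.0870/9.00×10^-5 = 8.275×10^6 Pa.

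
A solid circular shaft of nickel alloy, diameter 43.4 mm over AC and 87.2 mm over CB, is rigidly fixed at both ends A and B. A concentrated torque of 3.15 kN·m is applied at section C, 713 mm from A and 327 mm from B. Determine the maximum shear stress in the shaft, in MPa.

Compatibility: T_A·a/J_AC = T_B·b/J_CB with T_A + T_B = T₀.
J_AC = 3.48×10^-7 m⁴, J_CB = 5.68×10^-6 m⁴, so T_A = T₀·(J_AC/a)/((J_AC/a)+(J_CB/b)) = 86.22 N·m, T_B = 3064 N·m.
τ in each portion: τ_AC = 5.37×10^6 Pa, τ_CB = 2.35×10^7 Pa; maximum is in CB.
τ_max = T_CB·r/J = 3064·0.0436/5.68×10^-6 = 2.353×10^7 Pa.

23.5 MPa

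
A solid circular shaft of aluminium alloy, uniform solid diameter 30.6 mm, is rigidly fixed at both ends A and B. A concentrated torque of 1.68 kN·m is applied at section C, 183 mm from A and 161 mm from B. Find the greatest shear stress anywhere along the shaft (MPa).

159 MPa

With uniform GJ and both ends fixed, compatibility θ_AC = θ_CB gives T_A·a = T_B·b, together with T_A + T_B = T₀.
T_A = T₀·b/(a+b) = 1680·161/344.0 = 786.3 N·m; T_B = 893.7 N·m.
τ in each portion: τ_AC = 1.40×10^8 Pa, τ_CB = 1.59×10^8 Pa; maximum is in CB.
τ_max = T_CB·r/J = 893.7·0.0153/8.61×10^-8 = 1.589×10^8 Pa.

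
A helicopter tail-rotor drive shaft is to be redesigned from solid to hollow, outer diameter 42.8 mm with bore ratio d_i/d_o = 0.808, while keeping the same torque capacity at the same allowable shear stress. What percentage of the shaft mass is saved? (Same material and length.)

49.7 %

Equal τ_max and T ⇒ the solid shaft needs d_s³ = d_o³(1−k⁴), so d_s = 42.8·(1−0.808⁴)^(1/3) = 35.56 mm.
Area ratio A_h/A_s = d_o²(1−k²)/d_s² = (1−k²)/(1−k⁴)^(2/3) = 0.5027.
Mass saving = 1 − 0.5027 = 49.7 %.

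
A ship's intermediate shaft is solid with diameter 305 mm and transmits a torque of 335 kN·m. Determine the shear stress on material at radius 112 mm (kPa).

44200 kPa

J = πd⁴/32 = π(0.305)⁴/32 = 8.496×10^-4 m⁴.
Shear stress varies linearly with radius: τ = T·r/J = 335000 × 0.112 / 8.496×10^-4 = 4.416×10^7 Pa.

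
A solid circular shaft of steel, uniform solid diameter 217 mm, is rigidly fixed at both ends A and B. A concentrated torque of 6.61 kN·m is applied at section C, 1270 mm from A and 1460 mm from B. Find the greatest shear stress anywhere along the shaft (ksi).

0.256 ksi

With uniform GJ and both ends fixed, compatibility θ_AC = θ_CB gives T_A·a = T_B·b, together with T_A + T_B = T₀.
T_A = T₀·b/(a+b) = 6610·1460/2730 = 3535 N·m; T_B = 3075 N·m.
τ in each portion: τ_AC = 1.76×10^6 Pa, τ_CB = 1.53×10^6 Pa; maximum is in AC.
τ_max = T_AC·r/J = 3535·0.108/2.18×10^-4 = 1.762×10^6 Pa.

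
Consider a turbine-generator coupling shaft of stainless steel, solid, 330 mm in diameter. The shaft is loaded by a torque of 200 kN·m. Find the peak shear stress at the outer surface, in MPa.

28.3 MPa

J = πd⁴/32 = π(0.330)⁴/32 = 1.164×10^-3 m⁴.
τ_max = T·r/J = 200000 × 0.165 / 1.164×10^-3 = 2.834×10^7 Pa.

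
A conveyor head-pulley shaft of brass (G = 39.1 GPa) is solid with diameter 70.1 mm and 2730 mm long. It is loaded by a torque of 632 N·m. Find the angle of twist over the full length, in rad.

J = πd⁴/32 = π(0.0701)⁴/32 = 2.371×10^-6 m⁴.
θ = T·L/(G·J) = 632.0 × 2.73 / (39.1×10⁹ × 2.371×10^-6) = 0.01861 rad.

0.0186 rad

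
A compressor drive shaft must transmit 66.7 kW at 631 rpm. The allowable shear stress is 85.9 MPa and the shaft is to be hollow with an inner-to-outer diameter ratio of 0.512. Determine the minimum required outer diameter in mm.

40.1 mm

ω = 2π·631/60 = 66.08 rad/s, so T = P/ω = 66.7×10³ / 66.08 = 1009 N·m.
For a hollow shaft with d_i/d_o = 0.512: τ_max = 16T/(π d_o³ (1−k⁴)), so d_o = [16T/(π τ_allow (1−k⁴))]^(1/3) = [16·1009/(π·8.59×10^7·0.9313)]^(1/3) = 0.04005 m.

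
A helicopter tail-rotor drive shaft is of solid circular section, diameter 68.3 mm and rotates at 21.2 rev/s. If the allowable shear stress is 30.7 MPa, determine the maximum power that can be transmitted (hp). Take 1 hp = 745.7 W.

343 hp

J = πd⁴/32 = π(0.0683)⁴/32 = 2.136×10^-6 m⁴.
T_max = τ_allow·J/r = 3.07×10^7 × 2.136×10^-6 / 0.0341 = 1921 N·m.
ω = 2π·21.2 = 133.2 rad/s, so P_max = T_max·ω = 2.558×10^5 W.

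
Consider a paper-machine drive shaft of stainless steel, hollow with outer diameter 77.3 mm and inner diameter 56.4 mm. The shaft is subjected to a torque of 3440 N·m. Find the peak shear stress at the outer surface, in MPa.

52.9 MPa

J = π(d_o⁴ − d_i⁴)/32 = π(0.0773⁴ − 0.0564⁴)/32 = 2.512×10^-6 m⁴.
τ_max = T·r/J = 3440 × 0.0386 / 2.512×10^-6 = 5.293×10^7 Pa.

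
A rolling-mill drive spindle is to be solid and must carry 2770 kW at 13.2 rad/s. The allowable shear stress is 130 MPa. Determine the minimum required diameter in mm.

ω = 13.2 rad/s, so T = P/ω = 2770×10³ / 13.20 = 209800 N·m.
For a solid shaft τ_max = 16T/(πd³), so d = (16T/(π τ_allow))^(1/3) = (16·209800/(π·1.30×10^8))^(1/3) = 0.2018 m.

202 mm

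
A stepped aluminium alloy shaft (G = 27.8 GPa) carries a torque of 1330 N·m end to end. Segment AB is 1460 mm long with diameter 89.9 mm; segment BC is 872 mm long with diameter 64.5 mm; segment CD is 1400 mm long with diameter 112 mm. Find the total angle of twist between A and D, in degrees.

2.28°

J_AB = π(0.0899)⁴/32 = 6.41×10^-6 m⁴; J_BC = π(0.0645)⁴/32 = 1.70×10^-6 m⁴; J_CD = π(0.112)⁴/32 = 1.54×10^-5 m⁴.
θ = (T/G)·Σ L_i/J_i = (1330/27.8×10⁹)·(1.46/6.41×10^-6 + 0.872/1.70×10^-6 + 1.40/1.54×10^-5) = 0.03978 rad.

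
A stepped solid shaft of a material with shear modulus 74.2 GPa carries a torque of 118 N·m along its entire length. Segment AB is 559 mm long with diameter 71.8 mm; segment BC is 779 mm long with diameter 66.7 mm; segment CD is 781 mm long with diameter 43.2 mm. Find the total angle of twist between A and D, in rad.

J_AB = π(0.0718)⁴/32 = 2.61×10^-6 m⁴; J_BC = π(0.0667)⁴/32 = 1.94×10^-6 m⁴; J_CD = π(0.0432)⁴/32 = 3.42×10^-7 m⁴.
θ = (T/G)·Σ L_i/J_i = (118.0/74.2×10⁹)·(0.559/2.61×10^-6 + 0.779/1.94×10^-6 + 0.781/3.42×10^-7) = 4.611×10^-3 rad.

0.00461 rad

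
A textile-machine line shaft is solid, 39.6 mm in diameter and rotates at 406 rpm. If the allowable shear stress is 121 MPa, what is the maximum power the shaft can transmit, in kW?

J = πd⁴/32 = π(0.0396)⁴/32 = 2.414×10^-7 m⁴.
T_max = τ_allow·J/r = 1.21×10^8 × 2.414×10^-7 / 0.0198 = 1475 N·m.
ω = 2π·406/60 = 42.52 rad/s, so P_max = T_max·ω = 6.273×10^4 W.

62.7 kW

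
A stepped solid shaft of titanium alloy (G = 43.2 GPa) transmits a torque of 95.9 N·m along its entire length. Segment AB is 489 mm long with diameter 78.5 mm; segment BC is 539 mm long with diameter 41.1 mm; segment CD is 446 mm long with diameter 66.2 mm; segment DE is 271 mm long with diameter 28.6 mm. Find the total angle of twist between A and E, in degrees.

0.816°

J_AB = π(0.0785)⁴/32 = 3.73×10^-6 m⁴; J_BC = π(0.0411)⁴/32 = 2.80×10^-7 m⁴; J_CD = π(0.0662)⁴/32 = 1.89×10^-6 m⁴; J_DE = π(0.0286)⁴/32 = 6.57×10^-8 m⁴.
θ = (T/G)·Σ L_i/J_i = (95.90/43.2×10⁹)·(0.489/3.73×10^-6 + 0.539/2.80×10^-7 + 0.446/1.89×10^-6 + 0.271/6.57×10^-8) = 0.01425 rad.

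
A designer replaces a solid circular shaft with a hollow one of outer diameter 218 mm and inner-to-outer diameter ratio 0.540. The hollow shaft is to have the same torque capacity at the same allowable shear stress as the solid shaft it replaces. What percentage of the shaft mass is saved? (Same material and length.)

Equal τ_max and T ⇒ the solid shaft needs d_s³ = d_o³(1−k⁴), so d_s = 218·(1−0.540⁴)^(1/3) = 211.6 mm.
Area ratio A_h/A_s = d_o²(1−k²)/d_s² = (1−k²)/(1−k⁴)^(2/3) = 0.7516.
Mass saving = 1 − 0.7516 = 24.8 %.

24.8 %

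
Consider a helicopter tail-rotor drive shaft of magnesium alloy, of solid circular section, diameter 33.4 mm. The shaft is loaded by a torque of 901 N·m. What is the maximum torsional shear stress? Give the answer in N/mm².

123 N/mm²

J = πd⁴/32 = π(0.0334)⁴/32 = 1.222×10^-7 m⁴.
τ_max = T·r/J = 901.0 × 0.0167 / 1.222×10^-7 = 1.232×10^8 Pa.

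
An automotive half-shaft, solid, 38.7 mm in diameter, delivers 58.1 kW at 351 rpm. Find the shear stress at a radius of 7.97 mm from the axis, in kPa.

57200 kPa

ω = 2π·351/60 = 36.76 rad/s, so T = P/ω = 58.1×10³ / 36.76 = 1581 N·m.
J = πd⁴/32 = π(0.0387)⁴/32 = 2.202×10^-7 m⁴.
Shear stress varies linearly with radius: τ = T·r/J = 1581 × 0.00797 / 2.202×10^-7 = 5.721×10^7 Pa.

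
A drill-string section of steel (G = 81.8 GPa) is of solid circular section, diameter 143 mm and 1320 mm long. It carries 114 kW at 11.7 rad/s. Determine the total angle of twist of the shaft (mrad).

3.83 mrad

ω = 11.7 rad/s, so T = P/ω = 114×10³ / 11.70 = 9744 N·m.
J = πd⁴/32 = π(0.143)⁴/32 = 4.105×10^-5 m⁴.
θ = T·L/(G·J) = 9744 × 1.32 / (81.8×10⁹ × 4.105×10^-5) = 3.830×10^-3 rad.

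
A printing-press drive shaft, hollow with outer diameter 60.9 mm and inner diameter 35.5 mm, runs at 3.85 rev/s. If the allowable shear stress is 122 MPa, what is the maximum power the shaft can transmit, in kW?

116 kW

J = π(d_o⁴ − d_i⁴)/32 = π(0.0609⁴ − 0.0355⁴)/32 = 1.194×10^-6 m⁴.
T_max = τ_allow·J/r = 1.22×10^8 × 1.194×10^-6 / 0.0304 = 4786 N·m.
ω = 2π·3.85 = 24.19 rad/s, so P_max = T_max·ω = 1.158×10^5 W.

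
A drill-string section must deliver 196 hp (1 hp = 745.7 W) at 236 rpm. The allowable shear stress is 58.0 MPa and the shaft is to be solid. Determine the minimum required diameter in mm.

80.4 mm

ω = 2π·236/60 = 24.71 rad/s, so T = P/ω = 196×745.7 / 24.71 = 5914 N·m.
For a solid shaft τ_max = 16T/(πd³), so d = (16T/(π τ_allow))^(1/3) = (16·5914/(π·5.80×10^7))^(1/3) = 0.08038 m.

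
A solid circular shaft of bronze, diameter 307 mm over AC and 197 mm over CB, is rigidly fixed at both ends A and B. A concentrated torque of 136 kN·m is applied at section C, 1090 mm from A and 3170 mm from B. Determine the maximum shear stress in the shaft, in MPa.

22.6 MPa

Compatibility: T_A·a/J_AC = T_B·b/J_CB with T_A + T_B = T₀.
J_AC = 8.72×10^-4 m⁴, J_CB = 1.48×10^-4 m⁴, so T_A = T₀·(J_AC/a)/((J_AC/a)+(J_CB/b)) = 128500 N·m, T_B = 7492 N·m.
τ in each portion: τ_AC = 2.26×10^7 Pa, τ_CB = 4.99×10^6 Pa; maximum is in AC.
τ_max = T_AC·r/J = 128500·0.153/8.72×10^-4 = 2.262×10^7 Pa.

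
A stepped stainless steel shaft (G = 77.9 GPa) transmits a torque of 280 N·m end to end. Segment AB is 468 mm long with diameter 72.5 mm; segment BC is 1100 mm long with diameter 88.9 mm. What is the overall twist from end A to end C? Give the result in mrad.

1.26 mrad

J_AB = π(0.0725)⁴/32 = 2.71×10^-6 m⁴; J_BC = π(0.0889)⁴/32 = 6.13×10^-6 m⁴.
θ = (T/G)·Σ L_i/J_i = (280.0/77.9×10⁹)·(0.468/2.71×10^-6 + 1.10/6.13×10^-6) = 1.265×10^-3 rad.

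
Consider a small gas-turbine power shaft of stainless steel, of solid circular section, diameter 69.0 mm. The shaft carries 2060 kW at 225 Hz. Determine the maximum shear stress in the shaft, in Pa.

2.26e7 Pa

ω = 2π·225 = 1414 rad/s, so T = P/ω = 2060×10³ / 1414 = 1457 N·m.
J = πd⁴/32 = π(0.0690)⁴/32 = 2.225×10^-6 m⁴.
τ_max = T·r/J = 1457 × 0.0345 / 2.225×10^-6 = 2.259×10^7 Pa.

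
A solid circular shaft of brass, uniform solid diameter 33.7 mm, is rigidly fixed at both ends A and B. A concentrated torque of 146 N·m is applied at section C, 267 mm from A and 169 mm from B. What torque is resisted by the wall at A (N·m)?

56.6 N·m

With uniform GJ and both ends fixed, compatibility θ_AC = θ_CB gives T_A·a = T_B·b, together with T_A + T_B = T₀.
T_A = T₀·b/(a+b) = 146.0·169/436.0 = 56.59 N·m; T_B = 89.41 N·m.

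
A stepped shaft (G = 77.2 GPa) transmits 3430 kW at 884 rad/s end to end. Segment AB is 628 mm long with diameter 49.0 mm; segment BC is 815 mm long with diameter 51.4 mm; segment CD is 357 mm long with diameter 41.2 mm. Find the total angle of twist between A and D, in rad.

0.179 rad

ω = 884 rad/s, so T = P/ω = 3430×10³ / 884.0 = 3880 N·m.
J_AB = π(0.0490)⁴/32 = 5.66×10^-7 m⁴; J_BC = π(0.0514)⁴/32 = 6.85×10^-7 m⁴; J_CD = π(0.0412)⁴/32 = 2.83×10^-7 m⁴.
θ = (T/G)·Σ L_i/J_i = (3880/77.2×10⁹)·(0.628/5.66×10^-7 + 0.815/6.85×10^-7 + 0.357/2.83×10^-7) = 0.1790 rad.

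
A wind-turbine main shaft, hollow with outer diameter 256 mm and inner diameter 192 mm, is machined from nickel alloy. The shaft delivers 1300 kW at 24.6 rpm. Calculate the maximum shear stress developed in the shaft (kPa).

ω = 2π·24.6/60 = 2.576 rad/s, so T = P/ω = 1300×10³ / 2.576 = 504600 N·m.
J = π(d_o⁴ − d_i⁴)/32 = π(0.256⁴ − 0.192⁴)/32 = 2.882×10^-4 m⁴.
τ_max = T·r/J = 504600 × 0.128 / 2.882×10^-4 = 2.241×10^8 Pa.

224000 kPa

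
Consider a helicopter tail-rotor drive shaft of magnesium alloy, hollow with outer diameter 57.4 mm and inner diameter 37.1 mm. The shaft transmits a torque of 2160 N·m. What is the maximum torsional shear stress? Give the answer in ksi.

10.2 ksi

J = π(d_o⁴ − d_i⁴)/32 = π(0.0574⁴ − 0.0371⁴)/32 = 8.797×10^-7 m⁴.
τ_max = T·r/J = 2160 × 0.0287 / 8.797×10^-7 = 7.047×10^7 Pa.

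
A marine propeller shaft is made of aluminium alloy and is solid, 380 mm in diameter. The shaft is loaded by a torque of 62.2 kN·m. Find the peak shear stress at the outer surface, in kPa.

5770 kPa

J = πd⁴/32 = π(0.380)⁴/32 = 2.047×10^-3 m⁴.
τ_max = T·r/J = 62200 × 0.190 / 2.047×10^-3 = 5.773×10^6 Pa.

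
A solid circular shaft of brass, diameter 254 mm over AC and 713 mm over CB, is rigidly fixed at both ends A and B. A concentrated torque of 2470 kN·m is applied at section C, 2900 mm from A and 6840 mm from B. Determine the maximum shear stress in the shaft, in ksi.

Compatibility: T_A·a/J_AC = T_B·b/J_CB with T_A + T_B = T₀.
J_AC = 4.09×10^-4 m⁴, J_CB = 0.0254 m⁴, so T_A = T₀·(J_AC/a)/((J_AC/a)+(J_CB/b)) = 90390 N·m, T_B = 2.380e6 N·m.
τ in each portion: τ_AC = 2.81×10^7 Pa, τ_CB = 3.34×10^7 Pa; maximum is in CB.
τ_max = T_CB·r/J = 2.380e6·0.356/0.0254 = 3.344×10^7 Pa.

4.85 ksi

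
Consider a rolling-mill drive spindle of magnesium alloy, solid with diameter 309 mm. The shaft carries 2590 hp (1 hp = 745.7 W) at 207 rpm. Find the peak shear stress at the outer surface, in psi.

ω = 2π·207/60 = 21.68 rad/s, so T = P/ω = 2590×745.7 / 21.68 = 89100 N·m.
J = πd⁴/32 = π(0.309)⁴/32 = 8.950×10^-4 m⁴.
τ_max = T·r/J = 89100 × 0.154 / 8.950×10^-4 = 1.538×10^7 Pa.

2230 psi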